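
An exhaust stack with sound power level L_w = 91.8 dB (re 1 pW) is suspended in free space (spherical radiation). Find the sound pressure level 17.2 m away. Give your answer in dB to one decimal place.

56.1 dB

L_p = L_w − 10·log₁₀(4π·r²) with r = 17.2 m.
4π·r² = 3718 m², 10·log₁₀ of that is 35.703 dB.
L_p = 91.8 − 35.703 = 56.10 dB.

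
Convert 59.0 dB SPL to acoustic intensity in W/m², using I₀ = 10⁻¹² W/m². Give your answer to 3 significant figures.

7.94e-07 W/m²

I/I₀ = 10^(59.0/10) = 7.943e+05, so I = 7.943e+05 × 10⁻¹² W/m².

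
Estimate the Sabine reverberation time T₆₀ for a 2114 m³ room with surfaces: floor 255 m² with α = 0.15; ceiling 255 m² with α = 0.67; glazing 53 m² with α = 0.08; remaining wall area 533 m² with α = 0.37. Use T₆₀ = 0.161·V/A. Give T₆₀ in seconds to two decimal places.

0.83 s

Summing Sᵢαᵢ: 255·0.15 + 255·0.67 + 53·0.08 + 533·0.37 = 410.55 m².
T₆₀ = 0.161 × 2114 / 410.55 = 0.829 s.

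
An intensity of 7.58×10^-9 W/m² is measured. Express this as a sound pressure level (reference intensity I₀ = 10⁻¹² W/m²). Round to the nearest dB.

39 dB

Dividing by I₀ shifts the exponent by 12: I/I₀ = 7.58×10^3.
L = 10·(0.8797 + 3) = 38.80 dB.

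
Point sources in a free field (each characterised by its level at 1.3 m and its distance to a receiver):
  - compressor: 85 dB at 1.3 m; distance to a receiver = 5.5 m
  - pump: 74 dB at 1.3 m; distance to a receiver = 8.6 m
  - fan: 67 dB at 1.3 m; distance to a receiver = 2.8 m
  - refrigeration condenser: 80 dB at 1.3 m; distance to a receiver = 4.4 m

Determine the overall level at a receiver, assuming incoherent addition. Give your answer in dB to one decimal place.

74.5 dB

Propagate each source to the receiver with L = L_ref − 20·log₁₀(r/r_ref), then add intensities.
compressor: 85 − 20·log₁₀(5.5/1.3) = 85 − 12.53 = 72.47 dB.
pump: 74 − 20·log₁₀(8.6/1.3) = 74 − 16.41 = 57.59 dB.
fan: 67 − 20·log₁₀(2.8/1.3) = 67 − 6.66 = 60.34 dB.
refrigeration condenser: 80 − 20·log₁₀(4.4/1.3) = 80 − 10.59 = 69.41 dB.
Σ 10^(L/10) = 2.805e+07 → L_total = 10·log₁₀(2.805e+07) = 74.48 dB.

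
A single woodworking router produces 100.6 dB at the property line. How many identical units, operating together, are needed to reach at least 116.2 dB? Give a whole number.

Need L₁ + 10·log₁₀ N ≥ 116.2, i.e. log₁₀ N ≥ 1.56.
N ≥ 10^(15.6/10) = 36.308, so N = 37.

37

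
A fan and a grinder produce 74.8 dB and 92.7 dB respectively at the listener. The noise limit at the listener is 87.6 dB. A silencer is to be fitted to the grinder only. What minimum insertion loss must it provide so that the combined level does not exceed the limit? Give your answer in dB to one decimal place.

5.3 dB

Everything except the grinder sums to 10^(74.8/10) = 3.020e+07 in linear terms, 74.80 dB.
The limit corresponds to 10^(87.6/10) = 5.754e+08; subtracting the fixed part leaves 5.452e+08 for the grinder, i.e. 87.37 dB.
So the grinder must be reduced from 92.7 to 87.37 dB: IL = 5.33 dB.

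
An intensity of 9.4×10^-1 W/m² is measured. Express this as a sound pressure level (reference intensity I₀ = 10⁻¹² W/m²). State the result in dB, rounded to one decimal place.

119.7 dB

I/I₀ = 9.4×10^-1/10⁻¹² = 9.4×10^11, and L = 10·log₁₀(I/I₀).
L = 10·(0.9731 + 11) = 119.73 dB.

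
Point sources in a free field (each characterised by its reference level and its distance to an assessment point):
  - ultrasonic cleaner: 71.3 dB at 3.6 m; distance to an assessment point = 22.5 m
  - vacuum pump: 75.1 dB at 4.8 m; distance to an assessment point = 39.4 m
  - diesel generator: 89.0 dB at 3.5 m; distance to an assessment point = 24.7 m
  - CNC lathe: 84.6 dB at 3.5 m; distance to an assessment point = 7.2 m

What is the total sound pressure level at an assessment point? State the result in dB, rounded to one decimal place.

79.3 dB

First find each source's level at the receiver (point-source: −20·log₁₀(r/r_ref)), then combine on an intensity basis.
ultrasonic cleaner: 71.3 − 20·log₁₀(22.5/3.6) = 71.3 − 15.92 = 55.38 dB.
vacuum pump: 75.1 − 20·log₁₀(39.4/4.8) = 75.1 − 18.29 = 56.81 dB.
diesel generator: 89.0 − 20·log₁₀(24.7/3.5) = 89.0 − 16.97 = 72.03 dB.
CNC lathe: 84.6 − 20·log₁₀(7.2/3.5) = 84.6 − 6.27 = 78.33 dB.
Σ 10^(L/10) = 8.493e+07 → L_total = 10·log₁₀(8.493e+07) = 79.29 dB.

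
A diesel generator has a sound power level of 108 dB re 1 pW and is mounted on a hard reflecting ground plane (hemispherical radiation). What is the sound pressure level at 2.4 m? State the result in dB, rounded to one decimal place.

L_p = L_w − 10·log₁₀(2π·r²) with r = 2.4 m.
2π·r² = 36.19 m², 10·log₁₀ of that is 15.586 dB.
L_p = 108 − 15.586 = 92.41 dB.

92.4 dB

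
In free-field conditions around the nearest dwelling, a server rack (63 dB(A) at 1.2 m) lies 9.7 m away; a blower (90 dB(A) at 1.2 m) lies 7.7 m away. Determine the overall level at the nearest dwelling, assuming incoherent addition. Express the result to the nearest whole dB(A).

74 dB(A)

First find each source's level at the receiver (point-source: −20·log₁₀(r/r_ref)), then combine on an intensity basis.
server rack: 63 − 20·log₁₀(9.7/1.2) = 63 − 18.15 = 44.85 dB(A).
blower: 90 − 20·log₁₀(7.7/1.2) = 90 − 16.15 = 73.85 dB(A).
Σ 10^(L/10) = 2.432e+07 → L_total = 10·log₁₀(2.432e+07) = 73.86 dB(A).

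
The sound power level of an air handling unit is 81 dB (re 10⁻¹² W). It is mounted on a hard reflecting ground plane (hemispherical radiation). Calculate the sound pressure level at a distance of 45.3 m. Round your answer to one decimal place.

The power spreads over a hemisphere of area 2π·r², so L_p = L_w − 10·log₁₀(2π·r²).
2π·r² = 1.289e+04 m², 10·log₁₀ of that is 41.104 dB.
L_p = 81 − 41.104 = 39.90 dB.

39.9 dB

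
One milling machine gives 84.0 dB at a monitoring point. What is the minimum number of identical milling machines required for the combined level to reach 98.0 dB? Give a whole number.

The shortfall is 98.0 − 84.0 = 14.0 dB, and N units add 10·log₁₀ N, so need 10·log₁₀ N ≥ 14.0.
N ≥ 10^(14.0/10) = 25.119, so N = 26.

26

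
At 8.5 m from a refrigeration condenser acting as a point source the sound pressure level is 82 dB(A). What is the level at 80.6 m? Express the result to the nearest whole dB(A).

62 dB(A)

Point-source attenuation: ΔL = 20·log₁₀(r₂/r₁) = 20·log₁₀(80.6/8.5) = 19.538 dB.
L₂ = 82 − 20·log₁₀(80.6/8.5) = 82 − 19.538 = 62.46 dB(A).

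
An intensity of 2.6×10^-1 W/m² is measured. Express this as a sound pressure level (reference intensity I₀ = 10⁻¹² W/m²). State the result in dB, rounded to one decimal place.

Dividing by I₀ shifts the exponent by 12: I/I₀ = 2.6×10^11.
L = 10·(0.4150 + 11) = 114.15 dB.

114.1 dB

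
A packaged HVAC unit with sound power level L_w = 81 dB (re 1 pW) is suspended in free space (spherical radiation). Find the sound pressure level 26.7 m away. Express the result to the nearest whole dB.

41 dB

The power spreads over a sphere of area 4π·r², so L_p = L_w − 10·log₁₀(4π·r²).
4π·r² = 8958 m², 10·log₁₀ of that is 39.522 dB.
L_p = 81 − 39.522 = 41.48 dB.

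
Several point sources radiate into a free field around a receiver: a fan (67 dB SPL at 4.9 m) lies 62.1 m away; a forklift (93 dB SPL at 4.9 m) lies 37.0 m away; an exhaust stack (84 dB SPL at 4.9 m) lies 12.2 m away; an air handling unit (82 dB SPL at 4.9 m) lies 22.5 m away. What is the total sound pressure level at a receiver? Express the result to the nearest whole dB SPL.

Propagate each source to the receiver with L = L_ref − 20·log₁₀(r/r_ref), then add intensities.
fan: 67 − 20·log₁₀(62.1/4.9) = 67 − 22.06 = 44.94 dB SPL.
forklift: 93 − 20·log₁₀(37.0/4.9) = 93 − 17.56 = 75.44 dB SPL.
exhaust stack: 84 − 20·log₁₀(12.2/4.9) = 84 − 7.92 = 76.08 dB SPL.
air handling unit: 82 − 20·log₁₀(22.5/4.9) = 82 − 13.24 = 68.76 dB SPL.
Σ 10^(L/10) = 8.306e+07 → L_total = 10·log₁₀(8.306e+07) = 79.19 dB SPL.

79 dB SPL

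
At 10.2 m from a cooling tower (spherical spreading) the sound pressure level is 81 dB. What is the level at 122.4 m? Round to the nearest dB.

Spherical spreading from a point source gives a 20·log₁₀(r₂/r₁) drop.
L₂ = 81 − 20·log₁₀(122.4/10.2) = 81 − 21.584 = 59.42 dB.

59 dB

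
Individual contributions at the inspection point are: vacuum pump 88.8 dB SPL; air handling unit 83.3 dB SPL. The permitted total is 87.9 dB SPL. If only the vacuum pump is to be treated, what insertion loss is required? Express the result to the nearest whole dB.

The untreated sources together contribute 10^(83.3/10) = 2.138e+08, i.e. 83.30 dB SPL.
To meet 87.9 dB SPL overall, the treated vacuum pump may contribute at most 10^(87.9/10) − 2.138e+08 = 4.028e+08, i.e. 86.05 dB SPL.
Required insertion loss = 88.8 − 86.05 = 2.75 dB.

3 dB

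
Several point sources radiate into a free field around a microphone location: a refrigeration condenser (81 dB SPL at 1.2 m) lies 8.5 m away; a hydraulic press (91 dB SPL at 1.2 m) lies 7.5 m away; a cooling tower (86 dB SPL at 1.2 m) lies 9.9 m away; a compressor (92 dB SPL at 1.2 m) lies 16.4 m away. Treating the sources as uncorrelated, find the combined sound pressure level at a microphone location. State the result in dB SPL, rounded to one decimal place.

Apply inverse-square spreading to bring every level to the receiver, then sum 10^(L/10).
refrigeration condenser: 81 − 20·log₁₀(8.5/1.2) = 81 − 17.00 = 64.00 dB SPL.
hydraulic press: 91 − 20·log₁₀(7.5/1.2) = 91 − 15.92 = 75.08 dB SPL.
cooling tower: 86 − 20·log₁₀(9.9/1.2) = 86 − 18.33 = 67.67 dB SPL.
compressor: 92 − 20·log₁₀(16.4/1.2) = 92 − 22.71 = 69.29 dB SPL.
Σ 10^(L/10) = 4.907e+07 → L_total = 10·log₁₀(4.907e+07) = 76.91 dB SPL.

76.9 dB SPL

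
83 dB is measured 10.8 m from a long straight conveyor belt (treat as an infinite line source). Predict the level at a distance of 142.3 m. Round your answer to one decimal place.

Cylindrical spreading from a line source gives a 10·log₁₀(r₂/r₁) drop.
L₂ = 83 − 10·log₁₀(142.3/10.8) = 83 − 11.198 = 71.80 dB.

71.8 dB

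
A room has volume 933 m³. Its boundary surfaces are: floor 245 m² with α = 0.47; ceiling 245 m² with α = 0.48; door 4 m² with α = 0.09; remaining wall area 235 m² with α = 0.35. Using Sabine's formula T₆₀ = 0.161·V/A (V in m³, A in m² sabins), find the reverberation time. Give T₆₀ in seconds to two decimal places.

Summing Sᵢαᵢ: 245·0.47 + 245·0.48 + 4·0.09 + 235·0.35 = 315.36 m².
T₆₀ = 0.161·V/A = 0.161·933/315.36 = 0.476 s.

0.48 s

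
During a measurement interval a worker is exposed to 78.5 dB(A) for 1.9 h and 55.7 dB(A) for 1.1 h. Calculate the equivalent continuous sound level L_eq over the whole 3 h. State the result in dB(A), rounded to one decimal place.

The energy average is taken in the linear domain: L_eq = 10·log₁₀[(Σ tᵢ·10^(Lᵢ/10))/T], T = 3 h.
Σ tᵢ·10^(Lᵢ/10) = 1.9·10^(78.5/10) + 1.1·10^(55.7/10) = 1.349e+08.
L_eq = 10·log₁₀(1.349e+08/3) = 76.53 dB(A).

76.5 dB(A)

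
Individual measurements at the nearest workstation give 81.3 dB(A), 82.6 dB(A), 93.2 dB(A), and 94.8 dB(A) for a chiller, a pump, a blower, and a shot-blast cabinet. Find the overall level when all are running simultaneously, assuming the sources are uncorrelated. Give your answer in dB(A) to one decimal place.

For uncorrelated sources the intensities add, so convert each level to linear form, sum, and take 10·log₁₀ of the total.
Σ 10^(L/10) = 10^(81.3/10) + 10^(82.6/10) + 10^(93.2/10) + 10^(94.8/10) = 5.426e+09.
L_total = 10·log₁₀(5.426e+09) = 97.34 dB(A).

97.3 dB(A)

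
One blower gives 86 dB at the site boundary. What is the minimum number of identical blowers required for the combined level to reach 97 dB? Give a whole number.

The shortfall is 97 − 86 = 11.0 dB, and N units add 10·log₁₀ N, so need 10·log₁₀ N ≥ 11.0.
N ≥ 10^(11.0/10) = 12.589, so N = 13.

13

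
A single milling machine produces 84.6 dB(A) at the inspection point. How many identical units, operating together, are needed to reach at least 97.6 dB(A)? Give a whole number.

20

N identical sources give L₁ + 10·log₁₀ N, so require 10·log₁₀ N ≥ 97.6 − 84.6 = 13.0 dB.
N ≥ 10^(13.0/10) = 19.953, so N = 20.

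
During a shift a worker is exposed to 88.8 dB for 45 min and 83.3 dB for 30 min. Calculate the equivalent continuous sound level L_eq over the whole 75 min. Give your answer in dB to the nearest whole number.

87 dB

The energy average is taken in the linear domain: L_eq = 10·log₁₀[(Σ tᵢ·10^(Lᵢ/10))/T], T = 75 min.
Σ tᵢ·10^(Lᵢ/10) = 45·10^(88.8/10) + 30·10^(83.3/10) = 4.055e+10.
L_eq = 10·log₁₀(4.055e+10/75) = 87.33 dB.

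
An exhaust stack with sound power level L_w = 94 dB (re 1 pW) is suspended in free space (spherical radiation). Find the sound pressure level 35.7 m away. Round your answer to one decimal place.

52.0 dB

Free-field spherical radiation: L_p = L_w − 10·log₁₀(4π·r²), r = 35.7 m.
4π·r² = 1.602e+04 m², 10·log₁₀ of that is 42.045 dB.
L_p = 94 − 42.045 = 51.95 dB.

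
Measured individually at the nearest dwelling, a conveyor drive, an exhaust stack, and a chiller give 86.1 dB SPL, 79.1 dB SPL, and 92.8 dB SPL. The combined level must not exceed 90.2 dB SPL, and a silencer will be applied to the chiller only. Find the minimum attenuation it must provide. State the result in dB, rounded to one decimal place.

5.3 dB

Fixed contribution from the other sources: Σ 10^(L/10) = 10^(86.1/10) + 10^(79.1/10) = 4.887e+08 (86.89 dB SPL).
The limit corresponds to 10^(90.2/10) = 1.047e+09; subtracting the fixed part leaves 5.585e+08 for the chiller, i.e. 87.47 dB SPL.
Required insertion loss = 92.8 − 87.47 = 5.33 dB.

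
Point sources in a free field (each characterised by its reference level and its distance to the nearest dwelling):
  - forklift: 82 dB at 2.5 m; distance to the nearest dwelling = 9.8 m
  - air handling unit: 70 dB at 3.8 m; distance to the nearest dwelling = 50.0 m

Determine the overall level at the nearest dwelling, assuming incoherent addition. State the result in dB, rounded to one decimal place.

Propagate each source to the receiver with L = L_ref − 20·log₁₀(r/r_ref), then add intensities.
forklift: 82 − 20·log₁₀(9.8/2.5) = 82 − 11.87 = 70.13 dB.
air handling unit: 70 − 20·log₁₀(50.0/3.8) = 70 − 22.38 = 47.62 dB.
Σ 10^(L/10) = 1.037e+07 → L_total = 10·log₁₀(1.037e+07) = 70.16 dB.

70.2 dB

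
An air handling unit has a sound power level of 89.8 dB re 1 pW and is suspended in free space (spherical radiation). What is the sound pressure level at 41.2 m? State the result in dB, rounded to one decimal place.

46.5 dB

L_p = L_w − 10·log₁₀(4π·r²) with r = 41.2 m.
4π·r² = 2.133e+04 m², 10·log₁₀ of that is 43.290 dB.
L_p = 89.8 − 43.290 = 46.51 dB.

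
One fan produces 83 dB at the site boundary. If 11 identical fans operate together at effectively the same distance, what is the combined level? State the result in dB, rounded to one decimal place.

With 11 equal, uncorrelated contributions the intensity is 11× that of one unit, giving a rise of 10·log₁₀ 11.
L_total = 83 + 10·log₁₀(11) = 83 + 10.414 = 93.41 dB.

93.4 dB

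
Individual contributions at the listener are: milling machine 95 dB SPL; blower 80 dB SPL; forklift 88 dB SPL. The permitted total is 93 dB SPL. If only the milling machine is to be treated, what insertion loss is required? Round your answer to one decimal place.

4.0 dB

Fixed contribution from the other sources: Σ 10^(L/10) = 10^(80/10) + 10^(88/10) = 7.310e+08 (88.64 dB SPL).
To meet 93 dB SPL overall, the treated milling machine may contribute at most 10^(93/10) − 7.310e+08 = 1.264e+09, i.e. 91.02 dB SPL.
So the milling machine must be reduced from 95 to 91.02 dB SPL: IL = 3.98 dB.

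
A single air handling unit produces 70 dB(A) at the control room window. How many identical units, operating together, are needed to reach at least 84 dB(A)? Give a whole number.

26

Need L₁ + 10·log₁₀ N ≥ 84, i.e. log₁₀ N ≥ 1.40.
N ≥ 10^(14.0/10) = 25.119, so N = 26.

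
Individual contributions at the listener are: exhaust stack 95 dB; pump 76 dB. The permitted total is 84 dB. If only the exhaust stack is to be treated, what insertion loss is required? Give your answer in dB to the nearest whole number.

Fixed contribution from the other source: Σ 10^(L/10) = 10^(76/10) = 3.981e+07 (76.00 dB).
The limit corresponds to 10^(84/10) = 2.512e+08; subtracting the fixed part leaves 2.114e+08 for the exhaust stack, i.e. 83.25 dB.
So the exhaust stack must be reduced from 95 to 83.25 dB: IL = 11.75 dB.

12 dB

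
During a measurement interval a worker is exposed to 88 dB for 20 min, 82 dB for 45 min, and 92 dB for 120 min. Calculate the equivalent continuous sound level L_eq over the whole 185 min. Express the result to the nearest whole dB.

91 dB

Weight each interval's intensity by its duration and average over T = 185 min:
Σ tᵢ·10^(Lᵢ/10) = 20·10^(88/10) + 45·10^(82/10) + 120·10^(92/10) = 2.099e+11.
L_eq = 10·log₁₀(2.099e+11/185) = 90.55 dB.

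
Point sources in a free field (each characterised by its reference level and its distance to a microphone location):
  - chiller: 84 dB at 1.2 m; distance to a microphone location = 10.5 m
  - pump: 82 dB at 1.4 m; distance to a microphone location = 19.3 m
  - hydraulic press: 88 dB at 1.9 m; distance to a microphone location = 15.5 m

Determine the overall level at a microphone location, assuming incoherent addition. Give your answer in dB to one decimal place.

Propagate each source to the receiver with L = L_ref − 20·log₁₀(r/r_ref), then add intensities.
chiller: 84 − 20·log₁₀(10.5/1.2) = 84 − 18.84 = 65.16 dB.
pump: 82 − 20·log₁₀(19.3/1.4) = 82 − 22.79 = 59.21 dB.
hydraulic press: 88 − 20·log₁₀(15.5/1.9) = 88 − 18.23 = 69.77 dB.
Σ 10^(L/10) = 1.360e+07 → L_total = 10·log₁₀(1.360e+07) = 71.33 dB.

71.3 dB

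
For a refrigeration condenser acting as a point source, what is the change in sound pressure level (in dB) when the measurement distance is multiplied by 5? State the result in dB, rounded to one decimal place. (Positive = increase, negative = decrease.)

With spherical spreading the level changes by −20·log₁₀(r₂/r₁).
ΔL = −20·log₁₀(5) = -13.98 dB.

-14.0 dB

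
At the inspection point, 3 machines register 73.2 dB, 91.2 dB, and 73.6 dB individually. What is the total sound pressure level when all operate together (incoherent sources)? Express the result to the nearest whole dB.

For uncorrelated sources the intensities add, so convert each level to linear form, sum, and take 10·log₁₀ of the total.
Σ 10^(L/10) = 10^(73.2/10) + 10^(91.2/10) + 10^(73.6/10) = 1.362e+09.
L_total = 10·log₁₀(1.362e+09) = 91.34 dB.

91 dB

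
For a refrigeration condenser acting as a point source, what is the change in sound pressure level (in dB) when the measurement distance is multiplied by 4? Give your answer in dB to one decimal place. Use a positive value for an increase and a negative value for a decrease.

A point source loses 6 dB per doubling of distance; generally ΔL = −20·log₁₀(r₂/r₁).
ΔL = −20·log₁₀(4) = -12.04 dB.

-12.0 dB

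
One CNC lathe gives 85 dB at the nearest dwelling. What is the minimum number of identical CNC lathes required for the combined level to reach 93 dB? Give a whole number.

7

The shortfall is 93 − 85 = 8.0 dB, and N units add 10·log₁₀ N, so need 10·log₁₀ N ≥ 8.0.
N ≥ 10^(8.0/10) = 6.310, so N = 7.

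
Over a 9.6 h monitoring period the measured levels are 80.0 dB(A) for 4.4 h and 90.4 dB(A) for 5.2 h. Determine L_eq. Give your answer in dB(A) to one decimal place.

L_eq = 10·log₁₀[(1/T)·Σ tᵢ·10^(Lᵢ/10)] with T = 9.6 h.
Σ tᵢ·10^(Lᵢ/10) = 4.4·10^(80.0/10) + 5.2·10^(90.4/10) = 6.142e+09.
L_eq = 10·log₁₀(6.142e+09/9.6) = 88.06 dB(A).

88.1 dB(A)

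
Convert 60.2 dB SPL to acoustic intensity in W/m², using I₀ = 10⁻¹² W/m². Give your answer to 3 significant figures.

1.05e-06 W/m²

I = I₀·10^(L/10) = 10⁻¹² × 10^(60.2/10) = 10^(-5.980).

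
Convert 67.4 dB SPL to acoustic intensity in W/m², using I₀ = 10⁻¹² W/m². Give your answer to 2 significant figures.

I/I₀ = 10^(67.4/10) = 5.495e+06, so I = 5.495e+06 × 10⁻¹² W/m².

5.5e-06 W/m²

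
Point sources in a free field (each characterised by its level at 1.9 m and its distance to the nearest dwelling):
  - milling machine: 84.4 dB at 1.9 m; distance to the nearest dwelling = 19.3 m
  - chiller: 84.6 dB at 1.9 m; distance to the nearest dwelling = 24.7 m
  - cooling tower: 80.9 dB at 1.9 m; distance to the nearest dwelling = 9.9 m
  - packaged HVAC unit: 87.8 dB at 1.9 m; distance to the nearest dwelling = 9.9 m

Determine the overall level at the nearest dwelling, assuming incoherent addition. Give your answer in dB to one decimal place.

Propagate each source to the receiver with L = L_ref − 20·log₁₀(r/r_ref), then add intensities.
milling machine: 84.4 − 20·log₁₀(19.3/1.9) = 84.4 − 20.14 = 64.26 dB.
chiller: 84.6 − 20·log₁₀(24.7/1.9) = 84.6 − 22.28 = 62.32 dB.
cooling tower: 80.9 − 20·log₁₀(9.9/1.9) = 80.9 − 14.34 = 66.56 dB.
packaged HVAC unit: 87.8 − 20·log₁₀(9.9/1.9) = 87.8 − 14.34 = 73.46 dB.
Σ 10^(L/10) = 3.110e+07 → L_total = 10·log₁₀(3.110e+07) = 74.93 dB.

74.9 dB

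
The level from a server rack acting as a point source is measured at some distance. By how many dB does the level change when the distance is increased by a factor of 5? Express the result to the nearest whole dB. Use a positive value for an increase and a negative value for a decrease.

With spherical spreading the level changes by −20·log₁₀(r₂/r₁).
ΔL = −20·log₁₀(5) = -13.98 dB.

-14 dB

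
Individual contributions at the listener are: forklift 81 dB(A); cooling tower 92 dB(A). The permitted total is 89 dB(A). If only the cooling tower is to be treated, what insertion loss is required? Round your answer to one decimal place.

3.7 dB

Everything except the cooling tower sums to 10^(81/10) = 1.259e+08 in linear terms, 81.00 dB(A).
To meet 89 dB(A) overall, the treated cooling tower may contribute at most 10^(89/10) − 1.259e+08 = 6.684e+08, i.e. 88.25 dB(A).
Required insertion loss = 92 − 88.25 = 3.75 dB.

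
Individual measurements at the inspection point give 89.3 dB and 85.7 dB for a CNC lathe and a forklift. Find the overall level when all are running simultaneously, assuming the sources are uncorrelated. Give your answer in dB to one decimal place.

90.9 dB

For uncorrelated sources the intensities add, so convert each level to linear form, sum, and take 10·log₁₀ of the total.
Σ 10^(L/10) = 10^(89.3/10) + 10^(85.7/10) = 1.223e+09.
L_total = 10·log₁₀(1.223e+09) = 90.87 dB.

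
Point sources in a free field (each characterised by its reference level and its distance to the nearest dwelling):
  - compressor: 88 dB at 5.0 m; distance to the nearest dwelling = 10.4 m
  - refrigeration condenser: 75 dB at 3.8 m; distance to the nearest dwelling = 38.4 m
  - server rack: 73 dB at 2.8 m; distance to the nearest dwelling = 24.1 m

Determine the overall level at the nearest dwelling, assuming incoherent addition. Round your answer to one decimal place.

Propagate each source to the receiver with L = L_ref − 20·log₁₀(r/r_ref), then add intensities.
compressor: 88 − 20·log₁₀(10.4/5.0) = 88 − 6.36 = 81.64 dB.
refrigeration condenser: 75 − 20·log₁₀(38.4/3.8) = 75 − 20.09 = 54.91 dB.
server rack: 73 − 20·log₁₀(24.1/2.8) = 73 − 18.70 = 54.30 dB.
Σ 10^(L/10) = 1.464e+08 → L_total = 10·log₁₀(1.464e+08) = 81.66 dB.

81.7 dB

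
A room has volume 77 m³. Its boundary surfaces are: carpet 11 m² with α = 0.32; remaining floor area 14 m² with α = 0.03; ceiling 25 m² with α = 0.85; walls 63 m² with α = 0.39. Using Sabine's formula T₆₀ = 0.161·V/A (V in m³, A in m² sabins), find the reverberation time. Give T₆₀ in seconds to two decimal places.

0.25 s

Total absorption A = 11·0.32 + 14·0.03 + 25·0.85 + 63·0.39 = 49.76 m² sabins.
T₆₀ = 0.161·V/A = 0.161·77/49.76 = 0.249 s.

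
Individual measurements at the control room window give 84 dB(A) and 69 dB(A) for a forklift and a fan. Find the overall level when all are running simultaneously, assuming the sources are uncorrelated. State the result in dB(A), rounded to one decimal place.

Incoherent sources combine by intensity addition: L_total = 10·log₁₀(Σ 10^(L_i/10)).
Σ 10^(L/10) = 10^(84/10) + 10^(69/10) = 2.591e+08.
L_total = 10·log₁₀(2.591e+08) = 84.14 dB(A).

84.1 dB(A)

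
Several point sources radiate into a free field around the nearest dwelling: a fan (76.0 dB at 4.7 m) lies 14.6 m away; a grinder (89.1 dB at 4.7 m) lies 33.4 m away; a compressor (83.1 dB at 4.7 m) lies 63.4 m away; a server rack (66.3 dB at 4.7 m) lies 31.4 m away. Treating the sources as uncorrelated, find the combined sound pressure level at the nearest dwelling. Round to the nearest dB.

73 dB

Apply inverse-square spreading to bring every level to the receiver, then sum 10^(L/10).
fan: 76.0 − 20·log₁₀(14.6/4.7) = 76.0 − 9.85 = 66.15 dB.
grinder: 89.1 − 20·log₁₀(33.4/4.7) = 89.1 − 17.03 = 72.07 dB.
compressor: 83.1 − 20·log₁₀(63.4/4.7) = 83.1 − 22.60 = 60.50 dB.
server rack: 66.3 − 20·log₁₀(31.4/4.7) = 66.3 − 16.50 = 49.80 dB.
Σ 10^(L/10) = 2.144e+07 → L_total = 10·log₁₀(2.144e+07) = 73.31 dB.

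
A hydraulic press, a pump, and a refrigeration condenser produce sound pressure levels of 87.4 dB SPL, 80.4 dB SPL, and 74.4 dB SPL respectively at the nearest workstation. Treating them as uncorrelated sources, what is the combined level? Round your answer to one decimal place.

Incoherent sources combine by intensity addition: L_total = 10·log₁₀(Σ 10^(L_i/10)).
Σ 10^(L/10) = 10^(87.4/10) + 10^(80.4/10) + 10^(74.4/10) = 6.867e+08.
L_total = 10·log₁₀(6.867e+08) = 88.37 dB SPL.

88.4 dB SPL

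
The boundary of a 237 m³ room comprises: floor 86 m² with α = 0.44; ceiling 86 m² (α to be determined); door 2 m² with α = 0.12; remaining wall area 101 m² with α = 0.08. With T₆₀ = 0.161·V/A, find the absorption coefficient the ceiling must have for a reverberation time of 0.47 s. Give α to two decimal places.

0.41

From T₆₀ = 0.161·V/A, the target T₆₀ = 0.47 s needs A = 0.161·237/0.47 = 81.19 m².
Absorption from the other surfaces = 86·0.44 + 2·0.12 + 101·0.08 = 46.16 m², so the ceiling must supply 35.03 m² over 86 m².
α = 35.03/86 = 0.407.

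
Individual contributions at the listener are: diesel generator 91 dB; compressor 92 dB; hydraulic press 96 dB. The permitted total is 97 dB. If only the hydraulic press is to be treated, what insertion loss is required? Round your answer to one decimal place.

The untreated sources together contribute 10^(91/10) + 10^(92/10) = 2.844e+09, i.e. 94.54 dB.
The limit corresponds to 10^(97/10) = 5.012e+09; subtracting the fixed part leaves 2.168e+09 for the hydraulic press, i.e. 93.36 dB.
So the hydraulic press must be reduced from 96 to 93.36 dB: IL = 2.64 dB.

2.6 dB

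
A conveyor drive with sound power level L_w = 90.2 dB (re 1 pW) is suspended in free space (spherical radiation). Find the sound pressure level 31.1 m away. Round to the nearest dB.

The power spreads over a sphere of area 4π·r², so L_p = L_w − 10·log₁₀(4π·r²).
4π·r² = 1.215e+04 m², 10·log₁₀ of that is 40.847 dB.
L_p = 90.2 − 40.847 = 49.35 dB.

49 dB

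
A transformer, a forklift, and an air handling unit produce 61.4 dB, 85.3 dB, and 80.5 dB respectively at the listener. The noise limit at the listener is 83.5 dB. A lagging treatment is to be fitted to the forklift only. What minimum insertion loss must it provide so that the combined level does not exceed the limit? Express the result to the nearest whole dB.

Everything except the forklift sums to 10^(61.4/10) + 10^(80.5/10) = 1.136e+08 in linear terms, 80.55 dB.
The limit corresponds to 10^(83.5/10) = 2.239e+08; subtracting the fixed part leaves 1.103e+08 for the forklift, i.e. 80.43 dB.
Required insertion loss = 85.3 − 80.43 = 4.87 dB.

5 dB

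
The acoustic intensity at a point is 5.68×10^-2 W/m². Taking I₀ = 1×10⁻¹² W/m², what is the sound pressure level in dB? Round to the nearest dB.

I/I₀ = 5.68×10^-2/10⁻¹² = 5.68×10^10, and L = 10·log₁₀(I/I₀).
L = 10·(0.7543 + 10) = 107.54 dB.

108 dB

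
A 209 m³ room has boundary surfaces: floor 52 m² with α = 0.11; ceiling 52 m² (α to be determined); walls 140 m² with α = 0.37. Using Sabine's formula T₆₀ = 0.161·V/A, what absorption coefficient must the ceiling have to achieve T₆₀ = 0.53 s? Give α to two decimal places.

0.11

A = 0.161·V/T₆₀ = 0.161·209/0.53 = 63.49 m² sabins.
Absorption from the other surfaces = 52·0.11 + 140·0.37 = 57.52 m², so the ceiling must supply 5.97 m² over 52 m².
α = 5.97/52 = 0.115.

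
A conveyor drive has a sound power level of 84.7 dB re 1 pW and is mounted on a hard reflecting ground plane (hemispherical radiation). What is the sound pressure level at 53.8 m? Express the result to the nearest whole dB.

42 dB

L_p = L_w − 10·log₁₀(2π·r²) with r = 53.8 m.
2π·r² = 1.819e+04 m², 10·log₁₀ of that is 42.597 dB.
L_p = 84.7 − 42.597 = 42.10 dB.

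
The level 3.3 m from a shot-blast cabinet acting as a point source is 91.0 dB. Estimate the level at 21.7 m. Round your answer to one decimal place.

74.6 dB

Point-source attenuation: ΔL = 20·log₁₀(r₂/r₁) = 20·log₁₀(21.7/3.3) = 16.359 dB.
L₂ = 91.0 − 20·log₁₀(21.7/3.3) = 91.0 − 16.359 = 74.64 dB.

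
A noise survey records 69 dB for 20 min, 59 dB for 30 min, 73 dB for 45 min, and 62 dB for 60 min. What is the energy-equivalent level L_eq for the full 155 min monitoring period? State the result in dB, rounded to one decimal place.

68.8 dB

Weight each interval's intensity by its duration and average over T = 155 min:
Σ tᵢ·10^(Lᵢ/10) = 20·10^(69/10) + 30·10^(59/10) + 45·10^(73/10) + 60·10^(62/10) = 1.176e+09.
L_eq = 10·log₁₀(1.176e+09/155) = 68.80 dB.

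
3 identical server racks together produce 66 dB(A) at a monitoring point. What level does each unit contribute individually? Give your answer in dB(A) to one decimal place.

3 equal contributions raise the level by 10·log₁₀ 3 = 4.771 dB, so each unit alone gives 66 − 4.771.

61.2 dB(A)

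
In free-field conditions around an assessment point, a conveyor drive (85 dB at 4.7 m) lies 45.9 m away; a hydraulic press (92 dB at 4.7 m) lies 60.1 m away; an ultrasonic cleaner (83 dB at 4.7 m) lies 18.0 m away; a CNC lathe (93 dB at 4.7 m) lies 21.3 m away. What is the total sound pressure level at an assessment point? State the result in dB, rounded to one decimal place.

80.9 dB

Propagate each source to the receiver with L = L_ref − 20·log₁₀(r/r_ref), then add intensities.
conveyor drive: 85 − 20·log₁₀(45.9/4.7) = 85 − 19.79 = 65.21 dB.
hydraulic press: 92 − 20·log₁₀(60.1/4.7) = 92 − 22.14 = 69.86 dB.
ultrasonic cleaner: 83 − 20·log₁₀(18.0/4.7) = 83 − 11.66 = 71.34 dB.
CNC lathe: 93 − 20·log₁₀(21.3/4.7) = 93 − 13.13 = 79.87 dB.
Σ 10^(L/10) = 1.238e+08 → L_total = 10·log₁₀(1.238e+08) = 80.93 dB.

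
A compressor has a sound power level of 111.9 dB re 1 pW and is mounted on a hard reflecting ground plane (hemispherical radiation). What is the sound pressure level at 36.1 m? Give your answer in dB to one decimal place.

72.8 dB

Free-field hemispherical radiation: L_p = L_w − 10·log₁₀(2π·r²), r = 36.1 m.
2π·r² = 8188 m², 10·log₁₀ of that is 39.132 dB.
L_p = 111.9 − 39.132 = 72.77 dB.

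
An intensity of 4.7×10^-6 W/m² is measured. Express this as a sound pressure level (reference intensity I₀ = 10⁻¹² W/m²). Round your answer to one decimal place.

I/I₀ = 4.7×10^-6/10⁻¹² = 4.7×10^6, and L = 10·log₁₀(I/I₀).
L = 10·(0.6721 + 6) = 66.72 dB.

66.7 dB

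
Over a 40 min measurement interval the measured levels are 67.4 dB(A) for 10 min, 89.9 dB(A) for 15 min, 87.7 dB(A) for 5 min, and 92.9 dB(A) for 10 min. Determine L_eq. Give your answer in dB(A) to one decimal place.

89.7 dB(A)

Weight each interval's intensity by its duration and average over T = 40 min:
Σ tᵢ·10^(Lᵢ/10) = 10·10^(67.4/10) + 15·10^(89.9/10) + 5·10^(87.7/10) + 10·10^(92.9/10) = 3.716e+10.
L_eq = 10·log₁₀(3.716e+10/40) = 89.68 dB(A).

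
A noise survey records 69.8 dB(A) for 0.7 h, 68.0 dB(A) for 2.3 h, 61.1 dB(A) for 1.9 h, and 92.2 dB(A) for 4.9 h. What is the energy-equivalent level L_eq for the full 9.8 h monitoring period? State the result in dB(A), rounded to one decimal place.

89.2 dB(A)

Weight each interval's intensity by its duration and average over T = 9.8 h:
Σ tᵢ·10^(Lᵢ/10) = 0.7·10^(69.8/10) + 2.3·10^(68.0/10) + 1.9·10^(61.1/10) + 4.9·10^(92.2/10) = 8.156e+09.
L_eq = 10·log₁₀(8.156e+09/9.8) = 89.20 dB(A).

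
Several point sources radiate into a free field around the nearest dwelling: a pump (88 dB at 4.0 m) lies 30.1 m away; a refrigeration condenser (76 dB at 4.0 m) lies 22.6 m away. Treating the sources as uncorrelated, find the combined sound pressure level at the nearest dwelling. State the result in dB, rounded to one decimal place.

70.9 dB

Apply inverse-square spreading to bring every level to the receiver, then sum 10^(L/10).
pump: 88 − 20·log₁₀(30.1/4.0) = 88 − 17.53 = 70.47 dB.
refrigeration condenser: 76 − 20·log₁₀(22.6/4.0) = 76 − 15.04 = 60.96 dB.
Σ 10^(L/10) = 1.239e+07 → L_total = 10·log₁₀(1.239e+07) = 70.93 dB.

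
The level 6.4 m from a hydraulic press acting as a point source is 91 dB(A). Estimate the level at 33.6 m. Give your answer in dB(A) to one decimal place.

Spherical spreading from a point source gives a 20·log₁₀(r₂/r₁) drop.
L₂ = 91 − 20·log₁₀(33.6/6.4) = 91 − 14.403 = 76.60 dB(A).

76.6 dB(A)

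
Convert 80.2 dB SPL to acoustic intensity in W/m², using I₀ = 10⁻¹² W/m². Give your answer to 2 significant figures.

I = I₀·10^(L/10) = 10⁻¹² × 10^(80.2/10) = 10^(-3.980).

0.00010 W/m²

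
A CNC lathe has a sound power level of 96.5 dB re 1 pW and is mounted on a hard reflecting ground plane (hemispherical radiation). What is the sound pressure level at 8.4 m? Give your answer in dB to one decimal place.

70.0 dB

The power spreads over a hemisphere of area 2π·r², so L_p = L_w − 10·log₁₀(2π·r²).
2π·r² = 443.3 m², 10·log₁₀ of that is 26.467 dB.
L_p = 96.5 − 26.467 = 70.03 dB.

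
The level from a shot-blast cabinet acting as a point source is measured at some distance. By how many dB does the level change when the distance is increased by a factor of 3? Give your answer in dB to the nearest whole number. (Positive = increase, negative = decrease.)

-10 dB

A point source loses 6 dB per doubling of distance; generally ΔL = −20·log₁₀(r₂/r₁).
ΔL = −20·log₁₀(3) = -9.54 dB.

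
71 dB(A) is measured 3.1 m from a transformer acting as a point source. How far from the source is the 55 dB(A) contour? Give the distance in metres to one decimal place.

For a point source L₁ − L₂ = 20·log₁₀(r₂/r₁), so r₂ = r₁·10^((L₁−L₂)/20).
r₂ = 3.1·10^((71−55)/20) = 3.1·10^(16.0/20) = 19.56 m.

19.6 m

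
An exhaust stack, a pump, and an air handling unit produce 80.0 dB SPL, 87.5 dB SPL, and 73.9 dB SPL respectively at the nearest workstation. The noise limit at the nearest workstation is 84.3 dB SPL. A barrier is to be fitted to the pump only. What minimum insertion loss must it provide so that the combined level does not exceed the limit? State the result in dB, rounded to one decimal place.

5.9 dB

Everything except the pump sums to 10^(80.0/10) + 10^(73.9/10) = 1.245e+08 in linear terms, 80.95 dB SPL.
To meet 84.3 dB SPL overall, the treated pump may contribute at most 10^(84.3/10) − 1.245e+08 = 1.446e+08, i.e. 81.60 dB SPL.
Required insertion loss = 87.5 − 81.60 = 5.90 dB.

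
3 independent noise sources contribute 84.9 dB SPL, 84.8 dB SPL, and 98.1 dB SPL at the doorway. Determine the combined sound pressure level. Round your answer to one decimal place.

98.5 dB SPL

Incoherent sources combine by intensity addition: L_total = 10·log₁₀(Σ 10^(L_i/10)).
Σ 10^(L/10) = 10^(84.9/10) + 10^(84.8/10) + 10^(98.1/10) = 7.068e+09.
L_total = 10·log₁₀(7.068e+09) = 98.49 dB SPL.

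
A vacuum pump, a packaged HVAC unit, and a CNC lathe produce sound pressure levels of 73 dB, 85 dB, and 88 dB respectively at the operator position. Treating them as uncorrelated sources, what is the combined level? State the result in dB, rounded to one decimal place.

For uncorrelated sources the intensities add, so convert each level to linear form, sum, and take 10·log₁₀ of the total.
Σ 10^(L/10) = 10^(73/10) + 10^(85/10) + 10^(88/10) = 9.671e+08.
L_total = 10·log₁₀(9.671e+08) = 89.85 dB.

89.9 dB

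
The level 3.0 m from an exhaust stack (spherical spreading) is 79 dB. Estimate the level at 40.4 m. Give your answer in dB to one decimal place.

56.4 dB

Spherical spreading from a point source gives a 20·log₁₀(r₂/r₁) drop.
L₂ = 79 − 20·log₁₀(40.4/3.0) = 79 − 22.585 = 56.41 dB.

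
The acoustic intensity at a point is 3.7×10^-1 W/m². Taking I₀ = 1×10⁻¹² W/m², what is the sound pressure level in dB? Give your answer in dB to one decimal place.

115.7 dB

L = 10·log₁₀(I/I₀) = 10·log₁₀(3.7×10^-1/10⁻¹²) = 10·log₁₀(3.7×10^11).
L = 10·(0.5682 + 11) = 115.68 dB.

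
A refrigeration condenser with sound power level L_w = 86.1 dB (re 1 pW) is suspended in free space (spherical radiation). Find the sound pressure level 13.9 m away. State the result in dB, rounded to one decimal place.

52.2 dB

The power spreads over a sphere of area 4π·r², so L_p = L_w − 10·log₁₀(4π·r²).
4π·r² = 2428 m², 10·log₁₀ of that is 33.852 dB.
L_p = 86.1 − 33.852 = 52.25 dB.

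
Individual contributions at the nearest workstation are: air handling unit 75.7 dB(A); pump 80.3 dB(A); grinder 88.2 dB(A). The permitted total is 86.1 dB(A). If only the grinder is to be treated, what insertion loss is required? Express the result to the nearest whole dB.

Everything except the grinder sums to 10^(75.7/10) + 10^(80.3/10) = 1.443e+08 in linear terms, 81.59 dB(A).
The limit corresponds to 10^(86.1/10) = 4.074e+08; subtracting the fixed part leaves 2.631e+08 for the grinder, i.e. 84.20 dB(A).
Required insertion loss = 88.2 − 84.20 = 4.00 dB.

4 dB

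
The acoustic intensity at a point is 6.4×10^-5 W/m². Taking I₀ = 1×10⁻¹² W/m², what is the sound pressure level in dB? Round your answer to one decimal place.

78.1 dB

Dividing by I₀ shifts the exponent by 12: I/I₀ = 6.4×10^7.
L = 10·(0.8062 + 7) = 78.06 dB.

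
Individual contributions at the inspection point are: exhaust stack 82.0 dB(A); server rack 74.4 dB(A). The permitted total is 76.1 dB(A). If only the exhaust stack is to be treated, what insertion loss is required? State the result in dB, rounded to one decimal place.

Everything except the exhaust stack sums to 10^(74.4/10) = 2.754e+07 in linear terms, 74.40 dB(A).
The limit corresponds to 10^(76.1/10) = 4.074e+07; subtracting the fixed part leaves 1.320e+07 for the exhaust stack, i.e. 71.20 dB(A).
Required insertion loss = 82.0 − 71.20 = 10.80 dB.

10.8 dB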